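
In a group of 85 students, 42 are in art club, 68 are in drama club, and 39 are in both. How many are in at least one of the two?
|A∪B| = |A| + |B| - |A∩B| = 42 + 68 - 39 = 71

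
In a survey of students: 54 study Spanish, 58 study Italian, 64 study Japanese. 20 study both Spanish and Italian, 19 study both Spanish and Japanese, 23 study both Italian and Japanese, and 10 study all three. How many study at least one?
|A∪B∪C| = 54+58+64-20-19-23+10 = 124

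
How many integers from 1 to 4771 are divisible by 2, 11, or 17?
⌊4771/2⌋+⌊4771/11⌋+⌊4771/17⌋ - ⌊4771/22⌋-⌊4771/34⌋-⌊4771/187⌋ + ⌊4771/374⌋ = 2385+433+280 - 216-140-25 + 12 = 2729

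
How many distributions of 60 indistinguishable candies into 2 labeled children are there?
C(60+2-1, 2-1) = C(61, 1) = 61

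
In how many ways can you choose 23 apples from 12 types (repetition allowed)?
C(23+12-1, 12-1) = C(34, 11) = 286097760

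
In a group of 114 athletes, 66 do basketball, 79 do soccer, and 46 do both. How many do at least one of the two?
|A∪B| = |A| + |B| - |A∩B| = 66 + 79 - 46 = 99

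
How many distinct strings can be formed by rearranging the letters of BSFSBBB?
7! / (1! × 2! × 4!) = 105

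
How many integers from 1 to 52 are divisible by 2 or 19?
⌊52/2⌋ + ⌊52/19⌋ - ⌊52/38⌋ = 26 + 2 - 1 = 27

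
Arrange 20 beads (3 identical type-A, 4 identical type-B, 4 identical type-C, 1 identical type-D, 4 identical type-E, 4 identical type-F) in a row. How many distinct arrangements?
20! / (3! × 4! × 4! × 1! × 4! × 4!) = 1222160940000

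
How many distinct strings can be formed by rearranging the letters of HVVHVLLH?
8! / (2! × 3! × 3!) = 560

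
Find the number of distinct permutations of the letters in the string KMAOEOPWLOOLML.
14! / (1! × 3! × 1! × 1! × 1! × 2! × 4! × 1!) = 302702400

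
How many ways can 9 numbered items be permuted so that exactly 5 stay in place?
Choose the 5 fixed points C(9,5) = 126, derange the rest: !4 = Σ_{j=0}^{4} (-1)^j·4!/j! = 24 - 24 + 12 - 4 + 1 = 9. Product = 126 × 9 = 1134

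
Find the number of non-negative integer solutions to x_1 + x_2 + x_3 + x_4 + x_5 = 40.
C(40+5-1, 5-1) = C(44, 4) = 135751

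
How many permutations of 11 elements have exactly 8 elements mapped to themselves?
Choose the 8 fixed points C(11,8) = 165, derange the rest: !3 = Σ_{j=0}^{3} (-1)^j·3!/j! = 6 - 6 + 3 - 1 = 2. Product = 165 × 2 = 330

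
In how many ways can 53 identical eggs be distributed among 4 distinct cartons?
C(53+4-1, 4-1) = C(56, 3) = 27720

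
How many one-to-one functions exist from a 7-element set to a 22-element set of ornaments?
P(22,7) = 22!/(22-7)! = 859541760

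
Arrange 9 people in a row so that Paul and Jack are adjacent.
Treat as block: (9-1)! × 2! = 40320 × 2 = 80640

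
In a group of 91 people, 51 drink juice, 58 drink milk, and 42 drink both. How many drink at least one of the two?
|A∪B| = |A| + |B| - |A∩B| = 51 + 58 - 42 = 67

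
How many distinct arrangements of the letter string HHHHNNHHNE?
10! / (1! × 3! × 6!) = 840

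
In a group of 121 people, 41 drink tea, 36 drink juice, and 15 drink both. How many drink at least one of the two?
|A∪B| = |A| + |B| - |A∩B| = 41 + 36 - 15 = 62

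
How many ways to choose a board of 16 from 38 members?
C(38,16) = 38!/(16!×22!) = 22239974430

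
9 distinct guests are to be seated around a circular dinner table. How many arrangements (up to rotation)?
Circular: fix one position, arrange the rest. (9-1)! = 40320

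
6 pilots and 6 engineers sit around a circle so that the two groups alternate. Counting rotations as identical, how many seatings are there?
Fix one of the pilots: (6-1)! ways for the remaining pilots, × 6! ways for the engineers = 120 × 720 = 86400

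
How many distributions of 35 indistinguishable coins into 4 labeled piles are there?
C(35+4-1, 4-1) = C(38, 3) = 8436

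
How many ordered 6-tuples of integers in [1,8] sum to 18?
Coefficient of x^18 in (x + x² + ... + x^8)^6. By inclusion-exclusion on dice exceeding 8: Σ_j (-1)^j C(6,j)·C(18-1-8j, 5) = C(6,0)·C(17,5) - C(6,1)·C(9,5) = 1·6188 - 6·126 = 5432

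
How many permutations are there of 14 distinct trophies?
14! = 87178291200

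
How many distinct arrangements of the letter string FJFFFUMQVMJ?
11! / (1! × 4! × 2! × 1! × 2! × 1!) = 415800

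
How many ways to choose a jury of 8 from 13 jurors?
C(13,8) = 13!/(8!×5!) = 1287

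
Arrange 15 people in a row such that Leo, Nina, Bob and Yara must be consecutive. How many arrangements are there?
Treat the 4 as one block: (15-4+1)! × 4! = 479001600 × 24 = 11496038400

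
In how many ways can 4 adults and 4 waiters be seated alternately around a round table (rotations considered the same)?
Fix one of the adults: (4-1)! ways for the remaining adults, × 4! ways for the waiters = 6 × 24 = 144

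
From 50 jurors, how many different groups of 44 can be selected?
C(50,44) = 50!/(44!×6!) = 15890700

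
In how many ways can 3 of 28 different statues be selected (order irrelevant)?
C(28,3) = 28!/(3!×25!) = 3276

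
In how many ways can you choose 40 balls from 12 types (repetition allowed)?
C(40+12-1, 12-1) = C(51, 11) = 47626016970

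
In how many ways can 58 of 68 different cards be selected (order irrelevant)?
C(68,58) = 68!/(58!×10!) = 290752384208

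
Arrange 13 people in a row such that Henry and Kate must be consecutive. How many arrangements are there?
Treat the 2 as one block: (13-2+1)! × 2! = 479001600 × 2 = 958003200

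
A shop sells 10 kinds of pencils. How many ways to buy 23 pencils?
C(23+10-1, 10-1) = C(32, 9) = 28048800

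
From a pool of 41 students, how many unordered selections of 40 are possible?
C(41,40) = 41!/(40!×1!) = 41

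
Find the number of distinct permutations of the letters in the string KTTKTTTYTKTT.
12! / (8! × 3! × 1!) = 1980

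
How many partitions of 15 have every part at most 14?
Let r_j(i) = number of partitions of i into parts ≤ j, for i = 0..15. r_1(i) = 1 for all i; r_j(i) = r_{j-1}(i) + r_j(i-j). Rows j = 2..14: ≤2: 1 1 2 2 3 3 4 4 5 5 6 6 7 7 8 8; ≤3: 1 1 2 3 4 5 7 8 10 12 14 16 19 21 24 27; ≤4: 1 1 2 3 5 6 9 11 15 18 23 27 34 39 47 54; ≤5: 1 1 2 3 5 7 10 13 18 23 30 37 47 57 70 84; ≤6: 1 1 2 3 5 7 11 14 20 26 35 44 58 71 90 110; ≤7: 1 1 2 3 5 7 11 15 21 28 38 49 65 82 105 131; ≤8: 1 1 2 3 5 7 11 15 22 29 40 52 70 89 116 146; ≤9: 1 1 2 3 5 7 11 15 22 30 41 54 73 94 123 157; ≤10: 1 1 2 3 5 7 11 15 22 30 42 55 75 97 128 164; ≤11: 1 1 2 3 5 7 11 15 22 30 42 56 76 99 131 169; ≤12: 1 1 2 3 5 7 11 15 22 30 42 56 77 100 133 172; ≤13: 1 1 2 3 5 7 11 15 22 30 42 56 77 101 134 174; ≤14: 1 1 2 3 5 7 11 15 22 30 42 56 77 101 135 175. r_14(15) = 175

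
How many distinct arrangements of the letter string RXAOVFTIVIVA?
12! / (1! × 1! × 1! × 1! × 2! × 3! × 2! × 1!) = 19958400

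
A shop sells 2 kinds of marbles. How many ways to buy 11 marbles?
C(11+2-1, 2-1) = C(12, 1) = 12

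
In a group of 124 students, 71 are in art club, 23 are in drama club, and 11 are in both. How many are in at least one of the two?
|A∪B| = |A| + |B| - |A∩B| = 71 + 23 - 11 = 83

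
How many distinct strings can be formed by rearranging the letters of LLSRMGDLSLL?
11! / (1! × 1! × 5! × 1! × 1! × 2!) = 166320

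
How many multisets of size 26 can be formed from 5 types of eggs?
C(26+5-1, 5-1) = C(30, 4) = 27405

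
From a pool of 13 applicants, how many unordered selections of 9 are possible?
C(13,9) = 13!/(9!×4!) = 715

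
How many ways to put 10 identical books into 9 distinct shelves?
C(10+9-1, 9-1) = C(18, 8) = 43758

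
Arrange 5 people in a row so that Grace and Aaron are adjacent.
Treat as block: (5-1)! × 2! = 24 × 2 = 48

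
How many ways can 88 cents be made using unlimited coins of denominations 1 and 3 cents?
Coefficient of x^88 in 1/(1-x^1) · 1/(1-x^3). Use j coins of 3 for j = 0..⌊88/3⌋ = 29, the rest in 1s: 29 + 1 = 30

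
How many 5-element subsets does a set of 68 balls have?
C(68,5) = 68!/(5!×63!) = 10424128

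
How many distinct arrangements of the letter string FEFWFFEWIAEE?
12! / (4! × 2! × 4! × 1! × 1!) = 415800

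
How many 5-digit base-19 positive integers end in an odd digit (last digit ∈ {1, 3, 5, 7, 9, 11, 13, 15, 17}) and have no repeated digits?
Last∈{1,3,5,7,9,11,13,15,17}. Last=0: 0. Last nonzero: 9×17×P(17,3) = 624240. Total = 624240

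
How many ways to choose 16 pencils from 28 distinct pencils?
C(28,16) = 28!/(16!×12!) = 30421755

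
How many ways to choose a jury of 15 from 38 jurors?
C(38,15) = 38!/(15!×23!) = 15471286560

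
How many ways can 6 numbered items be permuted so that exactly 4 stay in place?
Choose the 4 fixed points C(6,4) = 15, derange the rest: !2 = Σ_{j=0}^{2} (-1)^j·2!/j! = 2 - 2 + 1 = 1. Product = 15 × 1 = 15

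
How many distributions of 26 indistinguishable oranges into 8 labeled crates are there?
C(26+8-1, 8-1) = C(33, 7) = 4272048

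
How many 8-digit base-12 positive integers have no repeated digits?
First digit: 11 choices (nonzero). Then descending: 11 × 11 × 10 × 9 × 8 × 7 × 6 × 5 = 18295200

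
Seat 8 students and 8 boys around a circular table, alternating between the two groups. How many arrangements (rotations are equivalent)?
Fix one of the students: (8-1)! ways for the remaining students, × 8! ways for the boys = 5040 × 40320 = 203212800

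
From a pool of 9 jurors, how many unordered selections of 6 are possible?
C(9,6) = 9!/(6!×3!) = 84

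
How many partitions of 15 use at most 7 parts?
By conjugation, equals partitions of 15 into parts ≤ 7. Let r_j(i) = number of partitions of i into parts ≤ j, for i = 0..15. r_1(i) = 1 for all i; r_j(i) = r_{j-1}(i) + r_j(i-j). Rows j = 2..7: ≤2: 1 1 2 2 3 3 4 4 5 5 6 6 7 7 8 8; ≤3: 1 1 2 3 4 5 7 8 10 12 14 16 19 21 24 27; ≤4: 1 1 2 3 5 6 9 11 15 18 23 27 34 39 47 54; ≤5: 1 1 2 3 5 7 10 13 18 23 30 37 47 57 70 84; ≤6: 1 1 2 3 5 7 11 14 20 26 35 44 58 71 90 110; ≤7: 1 1 2 3 5 7 11 15 21 28 38 49 65 82 105 131. r_7(15) = 131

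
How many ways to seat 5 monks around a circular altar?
Circular: fix one position, arrange the rest. (5-1)! = 24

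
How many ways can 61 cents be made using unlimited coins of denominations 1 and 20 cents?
Coefficient of x^61 in 1/(1-x^1) · 1/(1-x^20). Use j coins of 20 for j = 0..⌊61/20⌋ = 3, the rest in 1s: 3 + 1 = 4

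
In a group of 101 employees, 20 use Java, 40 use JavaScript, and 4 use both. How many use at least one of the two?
|A∪B| = |A| + |B| - |A∩B| = 20 + 40 - 4 = 56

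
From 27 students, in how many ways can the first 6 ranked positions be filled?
P(27,6) = 27!/(27-6)! = 213127200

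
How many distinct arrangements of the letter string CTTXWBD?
7! / (1! × 2! × 1! × 1! × 1! × 1!) = 2520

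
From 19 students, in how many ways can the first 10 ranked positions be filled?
P(19,10) = 19!/(19-10)! = 335221286400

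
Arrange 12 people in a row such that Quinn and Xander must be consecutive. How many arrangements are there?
Treat the 2 as one block: (12-2+1)! × 2! = 39916800 × 2 = 79833600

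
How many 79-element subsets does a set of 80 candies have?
C(80,79) = 80!/(79!×1!) = 80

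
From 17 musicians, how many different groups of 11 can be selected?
C(17,11) = 17!/(11!×6!) = 12376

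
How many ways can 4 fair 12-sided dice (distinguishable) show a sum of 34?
Coefficient of x^34 in (x + x² + ... + x^12)^4. By inclusion-exclusion on dice exceeding 12: Σ_j (-1)^j C(4,j)·C(34-1-12j, 3) = C(4,0)·C(33,3) - C(4,1)·C(21,3) + C(4,2)·C(9,3) = 1·5456 - 4·1330 + 6·84 = 640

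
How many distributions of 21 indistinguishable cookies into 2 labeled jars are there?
C(21+2-1, 2-1) = C(22, 1) = 22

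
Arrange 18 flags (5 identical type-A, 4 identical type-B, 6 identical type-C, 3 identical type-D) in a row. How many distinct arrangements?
18! / (5! × 4! × 6! × 3!) = 514594080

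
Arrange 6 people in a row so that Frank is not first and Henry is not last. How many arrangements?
By inclusion-exclusion: 6! - 2×(6-1)! + (6-2)! = 720 - 240 + 24 = 504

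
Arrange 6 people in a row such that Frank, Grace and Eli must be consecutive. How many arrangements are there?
Treat the 3 as one block: (6-3+1)! × 3! = 24 × 6 = 144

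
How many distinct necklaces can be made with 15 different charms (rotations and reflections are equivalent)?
(15-1)!/2 = 87178291200/2 = 43589145600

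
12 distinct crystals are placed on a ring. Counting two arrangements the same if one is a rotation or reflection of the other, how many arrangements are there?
(12-1)!/2 = 39916800/2 = 19958400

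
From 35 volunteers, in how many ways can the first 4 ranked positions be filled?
P(35,4) = 35!/(35-4)! = 1256640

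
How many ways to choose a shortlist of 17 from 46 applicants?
C(46,17) = 46!/(17!×29!) = 1749695026860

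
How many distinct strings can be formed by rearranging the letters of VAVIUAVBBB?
10! / (2! × 3! × 1! × 3! × 1!) = 50400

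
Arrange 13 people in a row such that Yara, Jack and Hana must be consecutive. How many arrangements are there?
Treat the 3 as one block: (13-3+1)! × 3! = 39916800 × 6 = 239500800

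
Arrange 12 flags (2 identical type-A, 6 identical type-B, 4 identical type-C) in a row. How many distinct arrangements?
12! / (2! × 6! × 4!) = 13860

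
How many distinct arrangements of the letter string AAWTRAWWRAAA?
12! / (3! × 2! × 1! × 6!) = 55440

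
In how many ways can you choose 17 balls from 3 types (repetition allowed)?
C(17+3-1, 3-1) = C(19, 2) = 171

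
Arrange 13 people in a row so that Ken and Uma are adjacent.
Treat as block: (13-1)! × 2! = 479001600 × 2 = 958003200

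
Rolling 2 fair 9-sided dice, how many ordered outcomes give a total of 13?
Coefficient of x^13 in (x + x² + ... + x^9)^2. By inclusion-exclusion on dice exceeding 9: Σ_j (-1)^j C(2,j)·C(13-1-9j, 1) = C(2,0)·C(12,1) - C(2,1)·C(3,1) = 1·12 - 2·3 = 6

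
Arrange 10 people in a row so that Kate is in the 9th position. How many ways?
Fix one position: (10-1)! = 362880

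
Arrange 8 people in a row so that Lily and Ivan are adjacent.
Treat as block: (8-1)! × 2! = 5040 × 2 = 10080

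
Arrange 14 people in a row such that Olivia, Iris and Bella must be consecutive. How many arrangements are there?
Treat the 3 as one block: (14-3+1)! × 3! = 479001600 × 6 = 2874009600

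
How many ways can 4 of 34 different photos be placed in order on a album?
P(34,4) = 34!/(34-4)! = 1113024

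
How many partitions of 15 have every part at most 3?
Let r_j(i) = number of partitions of i into parts ≤ j, for i = 0..15. r_1(i) = 1 for all i; r_j(i) = r_{j-1}(i) + r_j(i-j). Rows j = 2..3: ≤2: 1 1 2 2 3 3 4 4 5 5 6 6 7 7 8 8; ≤3: 1 1 2 3 4 5 7 8 10 12 14 16 19 21 24 27. r_3(15) = 27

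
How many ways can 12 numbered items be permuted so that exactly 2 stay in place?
Choose the 2 fixed points C(12,2) = 66, derange the rest: !10 = Σ_{j=0}^{10} (-1)^j·10!/j! = 3628800 - 3628800 + 1814400 - 604800 + 151200 - 30240 + 5040 - 720 + 90 - 10 + 1 = 1334961. Product = 66 × 1334961 = 88107426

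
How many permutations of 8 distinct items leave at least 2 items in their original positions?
Exactly j fixed points: C(8,j)·!(8-j); sum over j ≥ 2 (derangement numbers via !m = (m-1)·(!(m-1) + !(m-2)): !0..!6 = 1, 0, 1, 2, 9, 44, 265). Σ_{j=2}^{8} C(8,j)·!(8-j) = C(8,2)·!6 + C(8,3)·!5 + C(8,4)·!4 + C(8,5)·!3 + C(8,6)·!2 + C(8,7)·!1 + C(8,8)·!0 = 28·265 + 56·44 + 70·9 + 56·2 + 28·1 + 8·0 + 1·1 = 10655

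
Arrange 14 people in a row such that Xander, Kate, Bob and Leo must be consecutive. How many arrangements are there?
Treat the 4 as one block: (14-4+1)! × 4! = 39916800 × 24 = 958003200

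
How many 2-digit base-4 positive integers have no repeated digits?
First digit: 3 choices (nonzero). Then descending: 3 × 3 = 9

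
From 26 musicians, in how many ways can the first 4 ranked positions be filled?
P(26,4) = 26!/(26-4)! = 358800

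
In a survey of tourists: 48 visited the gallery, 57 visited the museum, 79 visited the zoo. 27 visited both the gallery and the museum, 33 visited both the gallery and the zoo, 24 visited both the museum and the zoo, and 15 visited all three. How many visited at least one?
|A∪B∪C| = 48+57+79-27-33-24+15 = 115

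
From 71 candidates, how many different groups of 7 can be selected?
C(71,7) = 71!/(7!×64!) = 1329890705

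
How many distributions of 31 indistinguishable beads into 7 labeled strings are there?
C(31+7-1, 7-1) = C(37, 6) = 2324784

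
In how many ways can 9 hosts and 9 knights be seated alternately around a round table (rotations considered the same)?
Fix one of the hosts: (9-1)! ways for the remaining hosts, × 9! ways for the knights = 40320 × 362880 = 14631321600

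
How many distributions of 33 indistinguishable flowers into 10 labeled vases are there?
C(33+10-1, 10-1) = C(42, 9) = 445891810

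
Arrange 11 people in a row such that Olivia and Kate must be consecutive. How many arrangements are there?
Treat the 2 as one block: (11-2+1)! × 2! = 3628800 × 2 = 7257600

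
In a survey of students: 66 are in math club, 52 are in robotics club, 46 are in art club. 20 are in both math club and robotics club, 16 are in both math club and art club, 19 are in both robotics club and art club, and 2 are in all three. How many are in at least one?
|A∪B∪C| = 66+52+46-20-16-19+2 = 111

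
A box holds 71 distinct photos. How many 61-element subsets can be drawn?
C(71,61) = 71!/(61!×10!) = 461738052776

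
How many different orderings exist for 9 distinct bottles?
9! = 362880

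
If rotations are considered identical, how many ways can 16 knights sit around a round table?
Circular: fix one position, arrange the rest. (16-1)! = 1307674368000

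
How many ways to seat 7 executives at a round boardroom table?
Circular: fix one position, arrange the rest. (7-1)! = 720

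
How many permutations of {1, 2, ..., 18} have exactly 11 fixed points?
Choose the 11 fixed points C(18,11) = 31824, derange the rest: !7 = Σ_{j=0}^{7} (-1)^j·7!/j! = 5040 - 5040 + 2520 - 840 + 210 - 42 + 7 - 1 = 1854. Product = 31824 × 1854 = 59001696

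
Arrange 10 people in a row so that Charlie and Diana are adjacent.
Treat as block: (10-1)! × 2! = 362880 × 2 = 725760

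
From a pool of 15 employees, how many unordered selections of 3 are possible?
C(15,3) = 15!/(3!×12!) = 455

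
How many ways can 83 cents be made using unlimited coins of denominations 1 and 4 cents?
Coefficient of x^83 in 1/(1-x^1) · 1/(1-x^4). Use j coins of 4 for j = 0..⌊83/4⌋ = 20, the rest in 1s: 20 + 1 = 21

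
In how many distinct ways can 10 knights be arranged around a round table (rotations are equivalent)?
Circular: fix one position, arrange the rest. (10-1)! = 362880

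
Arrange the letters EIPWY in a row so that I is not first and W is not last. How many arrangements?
By inclusion-exclusion: 5! - 2×(5-1)! + (5-2)! = 120 - 48 + 6 = 78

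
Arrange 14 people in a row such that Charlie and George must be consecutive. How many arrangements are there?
Treat the 2 as one block: (14-2+1)! × 2! = 6227020800 × 2 = 12454041600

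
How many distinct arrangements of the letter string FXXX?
4! / (3! × 1!) = 4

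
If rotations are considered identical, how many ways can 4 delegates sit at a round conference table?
Circular: fix one position, arrange the rest. (4-1)! = 6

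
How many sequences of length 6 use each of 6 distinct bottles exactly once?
6! = 720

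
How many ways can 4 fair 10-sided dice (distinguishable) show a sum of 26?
Coefficient of x^26 in (x + x² + ... + x^10)^4. By inclusion-exclusion on dice exceeding 10: Σ_j (-1)^j C(4,j)·C(26-1-10j, 3) = C(4,0)·C(25,3) - C(4,1)·C(15,3) + C(4,2)·C(5,3) = 1·2300 - 4·455 + 6·10 = 540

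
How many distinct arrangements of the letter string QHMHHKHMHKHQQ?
13! / (2! × 3! × 6! × 2!) = 360360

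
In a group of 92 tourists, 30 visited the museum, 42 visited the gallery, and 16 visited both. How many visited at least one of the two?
|A∪B| = |A| + |B| - |A∩B| = 30 + 42 - 16 = 56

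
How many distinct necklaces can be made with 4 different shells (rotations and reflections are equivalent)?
(4-1)!/2 = 6/2 = 3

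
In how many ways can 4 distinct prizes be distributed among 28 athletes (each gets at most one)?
P(28,4) = 28!/(28-4)! = 491400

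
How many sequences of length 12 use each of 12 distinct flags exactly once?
12! = 479001600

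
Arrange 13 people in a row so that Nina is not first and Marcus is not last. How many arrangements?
By inclusion-exclusion: 13! - 2×(13-1)! + (13-2)! = 6227020800 - 958003200 + 39916800 = 5308934400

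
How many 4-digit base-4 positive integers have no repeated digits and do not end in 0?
Last digit: 3 nonzero choices. First digit: 2 (nonzero, ≠last). Middle 2: P(2,2) = 2. Total = 12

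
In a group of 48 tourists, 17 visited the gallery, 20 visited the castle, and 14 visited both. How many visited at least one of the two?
|A∪B| = |A| + |B| - |A∩B| = 17 + 20 - 14 = 23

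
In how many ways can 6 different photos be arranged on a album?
6! = 720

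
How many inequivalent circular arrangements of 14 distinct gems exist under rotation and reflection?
(14-1)!/2 = 6227020800/2 = 3113510400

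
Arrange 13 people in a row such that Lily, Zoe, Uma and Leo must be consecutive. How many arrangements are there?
Treat the 4 as one block: (13-4+1)! × 4! = 3628800 × 24 = 87091200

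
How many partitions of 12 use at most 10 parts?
By conjugation, equals partitions of 12 into parts ≤ 10. Let r_j(i) = number of partitions of i into parts ≤ j, for i = 0..12. r_1(i) = 1 for all i; r_j(i) = r_{j-1}(i) + r_j(i-j). Rows j = 2..10: ≤2: 1 1 2 2 3 3 4 4 5 5 6 6 7; ≤3: 1 1 2 3 4 5 7 8 10 12 14 16 19; ≤4: 1 1 2 3 5 6 9 11 15 18 23 27 34; ≤5: 1 1 2 3 5 7 10 13 18 23 30 37 47; ≤6: 1 1 2 3 5 7 11 14 20 26 35 44 58; ≤7: 1 1 2 3 5 7 11 15 21 28 38 49 65; ≤8: 1 1 2 3 5 7 11 15 22 29 40 52 70; ≤9: 1 1 2 3 5 7 11 15 22 30 41 54 73; ≤10: 1 1 2 3 5 7 11 15 22 30 42 55 75. r_10(12) = 75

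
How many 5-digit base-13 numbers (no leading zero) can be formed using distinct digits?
First digit: 12 choices (nonzero). Then descending: 12 × 12 × 11 × 10 × 9 = 142560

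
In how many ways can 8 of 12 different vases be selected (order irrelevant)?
C(12,8) = 12!/(8!×4!) = 495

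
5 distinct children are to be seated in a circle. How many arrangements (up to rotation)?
Circular: fix one position, arrange the rest. (5-1)! = 24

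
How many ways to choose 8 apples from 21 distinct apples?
C(21,8) = 21!/(8!×13!) = 203490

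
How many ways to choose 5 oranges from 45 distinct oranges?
C(45,5) = 45!/(5!×40!) = 1221759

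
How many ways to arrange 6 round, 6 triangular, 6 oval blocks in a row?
18! / (6! × 6! × 6!) = 17153136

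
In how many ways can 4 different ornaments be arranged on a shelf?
4! = 24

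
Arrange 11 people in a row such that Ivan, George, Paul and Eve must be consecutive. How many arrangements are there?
Treat the 4 as one block: (11-4+1)! × 4! = 40320 × 24 = 967680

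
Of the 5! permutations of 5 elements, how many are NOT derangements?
Complement of the derangements. !5 = Σ_{j=0}^{5} (-1)^j·5!/j! = 120 - 120 + 60 - 20 + 5 - 1 = 44. 5! - !5 = 120 - 44 = 76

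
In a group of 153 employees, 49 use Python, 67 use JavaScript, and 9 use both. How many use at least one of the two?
|A∪B| = |A| + |B| - |A∩B| = 49 + 67 - 9 = 107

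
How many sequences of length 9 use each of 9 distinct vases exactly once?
9! = 362880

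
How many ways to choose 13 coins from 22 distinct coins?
C(22,13) = 22!/(13!×9!) = 497420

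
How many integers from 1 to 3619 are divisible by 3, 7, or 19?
⌊3619/3⌋+⌊3619/7⌋+⌊3619/19⌋ - ⌊3619/21⌋-⌊3619/57⌋-⌊3619/133⌋ + ⌊3619/399⌋ = 1206+517+190 - 172-63-27 + 9 = 1660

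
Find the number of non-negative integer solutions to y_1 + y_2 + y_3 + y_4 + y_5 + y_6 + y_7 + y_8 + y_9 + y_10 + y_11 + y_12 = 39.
C(39+12-1, 12-1) = C(50, 11) = 37353738800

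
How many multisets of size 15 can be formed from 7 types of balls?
C(15+7-1, 7-1) = C(21, 6) = 54264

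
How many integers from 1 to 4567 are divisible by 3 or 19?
⌊4567/3⌋ + ⌊4567/19⌋ - ⌊4567/57⌋ = 1522 + 240 - 80 = 1682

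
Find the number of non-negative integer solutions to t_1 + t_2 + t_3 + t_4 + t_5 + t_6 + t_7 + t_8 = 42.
C(42+8-1, 8-1) = C(49, 7) = 85900584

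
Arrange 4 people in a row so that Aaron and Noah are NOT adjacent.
Total - adjacent = 4! - (4-1)!×2 = 24 - 12 = 12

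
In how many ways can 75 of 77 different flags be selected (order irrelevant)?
C(77,75) = 77!/(75!×2!) = 2926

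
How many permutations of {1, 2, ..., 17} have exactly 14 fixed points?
Choose the 14 fixed points C(17,14) = 680, derange the rest: !3 = Σ_{j=0}^{3} (-1)^j·3!/j! = 6 - 6 + 3 - 1 = 2. Product = 680 × 2 = 1360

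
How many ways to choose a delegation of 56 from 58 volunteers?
C(58,56) = 58!/(56!×2!) = 1653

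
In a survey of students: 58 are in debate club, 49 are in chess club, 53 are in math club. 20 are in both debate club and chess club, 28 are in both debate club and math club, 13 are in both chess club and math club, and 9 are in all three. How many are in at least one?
|A∪B∪C| = 58+49+53-20-28-13+9 = 108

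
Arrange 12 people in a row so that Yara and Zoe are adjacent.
Treat as block: (12-1)! × 2! = 39916800 × 2 = 79833600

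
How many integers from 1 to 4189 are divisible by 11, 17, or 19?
⌊4189/11⌋+⌊4189/17⌋+⌊4189/19⌋ - ⌊4189/187⌋-⌊4189/209⌋-⌊4189/323⌋ + ⌊4189/3553⌋ = 380+246+220 - 22-20-12 + 1 = 793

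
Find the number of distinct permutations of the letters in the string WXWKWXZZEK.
10! / (2! × 3! × 1! × 2! × 2!) = 75600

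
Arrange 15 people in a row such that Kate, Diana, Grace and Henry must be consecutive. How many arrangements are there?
Treat the 4 as one block: (15-4+1)! × 4! = 479001600 × 24 = 11496038400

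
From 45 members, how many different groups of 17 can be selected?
C(45,17) = 45!/(17!×28!) = 1103068603890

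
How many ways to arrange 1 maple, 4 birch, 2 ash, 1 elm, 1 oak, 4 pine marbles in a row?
13! / (1! × 4! × 2! × 1! × 1! × 4!) = 5405400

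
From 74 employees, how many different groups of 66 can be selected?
C(74,66) = 74!/(66!×8!) = 15071474661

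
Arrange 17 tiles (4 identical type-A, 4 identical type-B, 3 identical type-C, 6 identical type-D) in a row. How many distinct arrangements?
17! / (4! × 4! × 3! × 6!) = 142942800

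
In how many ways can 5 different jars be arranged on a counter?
5! = 120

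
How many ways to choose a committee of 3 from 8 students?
C(8,3) = 8!/(3!×5!) = 56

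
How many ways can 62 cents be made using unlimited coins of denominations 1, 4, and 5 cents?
Coefficient of x^62 in 1/(1-x^1) · 1/(1-x^4) · 1/(1-x^5). Case on j = number of 5-cent coins (j = 0..12); remainder r = 62 - 5j is made from {1,4} in ⌊r/4⌋+1 ways. r = 62, 57, 52, 47, 42, 37, 32, 27, 22, 17, 12, 7, 2 → 16 + 15 + 14 + 12 + 11 + 10 + 9 + 7 + 6 + 5 + 4 + 2 + 1 = 112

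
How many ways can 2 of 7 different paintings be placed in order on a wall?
P(7,2) = 7!/(7-2)! = 42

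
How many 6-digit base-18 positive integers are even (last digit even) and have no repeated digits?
Last∈{0,2,4,6,8,10,12,14,16}. Last=0: 742560. Last nonzero: 8×16×P(16,4) = 5591040. Total = 6333600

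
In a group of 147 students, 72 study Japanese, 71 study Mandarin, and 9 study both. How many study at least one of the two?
|A∪B| = |A| + |B| - |A∩B| = 72 + 71 - 9 = 134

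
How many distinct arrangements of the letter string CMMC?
4! / (2! × 2!) = 6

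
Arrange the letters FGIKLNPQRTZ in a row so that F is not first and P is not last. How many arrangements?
By inclusion-exclusion: 11! - 2×(11-1)! + (11-2)! = 39916800 - 7257600 + 362880 = 33022080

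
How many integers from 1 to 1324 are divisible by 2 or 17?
⌊1324/2⌋ + ⌊1324/17⌋ - ⌊1324/34⌋ = 662 + 77 - 38 = 701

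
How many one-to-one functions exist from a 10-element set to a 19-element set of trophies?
P(19,10) = 19!/(19-10)! = 335221286400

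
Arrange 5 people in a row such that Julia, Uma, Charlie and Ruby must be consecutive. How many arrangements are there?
Treat the 4 as one block: (5-4+1)! × 4! = 2 × 24 = 48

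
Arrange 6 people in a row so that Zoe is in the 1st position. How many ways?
Fix one position: (6-1)! = 120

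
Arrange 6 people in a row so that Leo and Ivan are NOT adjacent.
Total - adjacent = 6! - (6-1)!×2 = 720 - 240 = 480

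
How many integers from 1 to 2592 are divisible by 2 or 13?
⌊2592/2⌋ + ⌊2592/13⌋ - ⌊2592/26⌋ = 1296 + 199 - 99 = 1396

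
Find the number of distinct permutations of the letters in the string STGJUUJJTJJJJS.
14! / (2! × 1! × 7! × 2! × 2!) = 2162160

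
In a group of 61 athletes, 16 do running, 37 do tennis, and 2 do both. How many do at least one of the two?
|A∪B| = |A| + |B| - |A∩B| = 16 + 37 - 2 = 51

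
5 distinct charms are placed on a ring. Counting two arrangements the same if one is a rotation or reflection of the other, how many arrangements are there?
(5-1)!/2 = 24/2 = 12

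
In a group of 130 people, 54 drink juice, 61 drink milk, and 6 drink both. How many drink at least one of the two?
|A∪B| = |A| + |B| - |A∩B| = 54 + 61 - 6 = 109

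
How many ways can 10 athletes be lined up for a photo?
10! = 3628800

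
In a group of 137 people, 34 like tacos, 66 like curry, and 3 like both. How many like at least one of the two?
|A∪B| = |A| + |B| - |A∩B| = 34 + 66 - 3 = 97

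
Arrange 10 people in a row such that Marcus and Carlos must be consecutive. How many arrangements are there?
Treat the 2 as one block: (10-2+1)! × 2! = 362880 × 2 = 725760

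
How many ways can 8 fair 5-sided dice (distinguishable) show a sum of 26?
Coefficient of x^26 in (x + x² + ... + x^5)^8. By inclusion-exclusion on dice exceeding 5: Σ_j (-1)^j C(8,j)·C(26-1-5j, 7) = C(8,0)·C(25,7) - C(8,1)·C(20,7) + C(8,2)·C(15,7) - C(8,3)·C(10,7) = 1·480700 - 8·77520 + 28·6435 - 56·120 = 34000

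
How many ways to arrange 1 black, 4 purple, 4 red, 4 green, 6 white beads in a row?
19! / (1! × 4! × 4! × 4! × 6!) = 12221609400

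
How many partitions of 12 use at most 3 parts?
By conjugation, equals partitions of 12 into parts ≤ 3. Let r_j(i) = number of partitions of i into parts ≤ j, for i = 0..12. r_1(i) = 1 for all i; r_j(i) = r_{j-1}(i) + r_j(i-j). Rows j = 2..3: ≤2: 1 1 2 2 3 3 4 4 5 5 6 6 7; ≤3: 1 1 2 3 4 5 7 8 10 12 14 16 19. r_3(12) = 19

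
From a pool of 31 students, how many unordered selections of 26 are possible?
C(31,26) = 31!/(26!×5!) = 169911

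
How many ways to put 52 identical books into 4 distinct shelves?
C(52+4-1, 4-1) = C(55, 3) = 26235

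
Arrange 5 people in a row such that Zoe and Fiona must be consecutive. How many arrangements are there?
Treat the 2 as one block: (5-2+1)! × 2! = 24 × 2 = 48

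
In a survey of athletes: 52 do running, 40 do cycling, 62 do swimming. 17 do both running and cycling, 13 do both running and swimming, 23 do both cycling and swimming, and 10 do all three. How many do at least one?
|A∪B∪C| = 52+40+62-17-13-23+10 = 111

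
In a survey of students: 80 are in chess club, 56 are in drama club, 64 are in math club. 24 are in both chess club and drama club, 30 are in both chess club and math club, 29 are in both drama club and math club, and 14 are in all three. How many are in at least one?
|A∪B∪C| = 80+56+64-24-30-29+14 = 131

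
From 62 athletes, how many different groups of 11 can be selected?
C(62,11) = 62!/(11!×51!) = 508271323092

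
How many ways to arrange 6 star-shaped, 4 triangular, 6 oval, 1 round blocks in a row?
17! / (6! × 4! × 6! × 1!) = 28588560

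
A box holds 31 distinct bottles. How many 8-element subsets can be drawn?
C(31,8) = 31!/(8!×23!) = 7888725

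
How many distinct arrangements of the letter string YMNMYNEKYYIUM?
13! / (3! × 1! × 1! × 1! × 2! × 4! × 1!) = 21621600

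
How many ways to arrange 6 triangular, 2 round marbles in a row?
8! / (6! × 2!) = 28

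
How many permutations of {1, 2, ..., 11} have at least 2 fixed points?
Exactly j fixed points: C(11,j)·!(11-j); sum over j ≥ 2 (derangement numbers via !m = (m-1)·(!(m-1) + !(m-2)): !0..!9 = 1, 0, 1, 2, 9, 44, 265, 1854, 14833, 133496). Σ_{j=2}^{11} C(11,j)·!(11-j) = C(11,2)·!9 + C(11,3)·!8 + C(11,4)·!7 + C(11,5)·!6 + C(11,6)·!5 + C(11,7)·!4 + C(11,8)·!3 + C(11,9)·!2 + C(11,10)·!1 + C(11,11)·!0 = 55·133496 + 165·14833 + 330·1854 + 462·265 + 462·44 + 330·9 + 165·2 + 55·1 + 11·0 + 1·1 = 10547659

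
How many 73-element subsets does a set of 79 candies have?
C(79,73) = 79!/(73!×6!) = 277962685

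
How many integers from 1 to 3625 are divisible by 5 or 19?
⌊3625/5⌋ + ⌊3625/19⌋ - ⌊3625/95⌋ = 725 + 190 - 38 = 877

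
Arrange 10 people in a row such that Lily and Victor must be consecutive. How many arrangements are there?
Treat the 2 as one block: (10-2+1)! × 2! = 362880 × 2 = 725760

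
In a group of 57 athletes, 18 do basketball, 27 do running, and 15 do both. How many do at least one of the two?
|A∪B| = |A| + |B| - |A∩B| = 18 + 27 - 15 = 30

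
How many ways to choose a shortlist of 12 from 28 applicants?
C(28,12) = 28!/(12!×16!) = 30421755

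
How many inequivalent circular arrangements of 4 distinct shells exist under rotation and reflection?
(4-1)!/2 = 6/2 = 3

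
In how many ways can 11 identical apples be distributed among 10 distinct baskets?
C(11+10-1, 10-1) = C(20, 9) = 167960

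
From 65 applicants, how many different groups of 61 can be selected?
C(65,61) = 65!/(61!×4!) = 677040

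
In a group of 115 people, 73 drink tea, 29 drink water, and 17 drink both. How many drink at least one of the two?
|A∪B| = |A| + |B| - |A∩B| = 73 + 29 - 17 = 85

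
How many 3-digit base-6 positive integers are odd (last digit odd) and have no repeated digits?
Last∈{1,3,5}. Last=0: 0. Last nonzero: 3×4×P(4,1) = 48. Total = 48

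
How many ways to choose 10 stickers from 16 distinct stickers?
C(16,10) = 16!/(10!×6!) = 8008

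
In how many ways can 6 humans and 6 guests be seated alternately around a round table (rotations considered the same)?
Fix one of the humans: (6-1)! ways for the remaining humans, × 6! ways for the guests = 120 × 720 = 86400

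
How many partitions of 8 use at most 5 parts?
By conjugation, equals partitions of 8 into parts ≤ 5. Let r_j(i) = number of partitions of i into parts ≤ j, for i = 0..8. r_1(i) = 1 for all i; r_j(i) = r_{j-1}(i) + r_j(i-j). Rows j = 2..5: ≤2: 1 1 2 2 3 3 4 4 5; ≤3: 1 1 2 3 4 5 7 8 10; ≤4: 1 1 2 3 5 6 9 11 15; ≤5: 1 1 2 3 5 7 10 13 18. r_5(8) = 18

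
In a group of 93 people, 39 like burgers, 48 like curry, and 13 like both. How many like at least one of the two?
|A∪B| = |A| + |B| - |A∩B| = 39 + 48 - 13 = 74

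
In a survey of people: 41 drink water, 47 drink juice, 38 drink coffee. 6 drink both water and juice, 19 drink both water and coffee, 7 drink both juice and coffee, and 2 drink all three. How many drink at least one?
|A∪B∪C| = 41+47+38-6-19-7+2 = 96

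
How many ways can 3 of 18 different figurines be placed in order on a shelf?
P(18,3) = 18!/(18-3)! = 4896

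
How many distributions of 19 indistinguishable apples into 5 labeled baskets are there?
C(19+5-1, 5-1) = C(23, 4) = 8855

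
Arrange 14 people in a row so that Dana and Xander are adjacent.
Treat as block: (14-1)! × 2! = 6227020800 × 2 = 12454041600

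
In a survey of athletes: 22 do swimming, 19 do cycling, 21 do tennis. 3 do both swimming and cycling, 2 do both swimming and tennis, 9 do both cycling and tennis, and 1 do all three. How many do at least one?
|A∪B∪C| = 22+19+21-3-2-9+1 = 49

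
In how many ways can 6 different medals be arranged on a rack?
6! = 720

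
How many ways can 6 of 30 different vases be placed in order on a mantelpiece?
P(30,6) = 30!/(30-6)! = 427518000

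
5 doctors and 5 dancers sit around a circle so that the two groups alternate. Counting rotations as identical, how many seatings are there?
Fix one of the doctors: (5-1)! ways for the remaining doctors, × 5! ways for the dancers = 24 × 120 = 2880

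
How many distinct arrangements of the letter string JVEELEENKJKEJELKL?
17! / (1! × 3! × 6! × 1! × 3! × 3!) = 2287084800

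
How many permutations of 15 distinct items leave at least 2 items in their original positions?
Exactly j fixed points: C(15,j)·!(15-j); sum over j ≥ 2 (derangement numbers via !m = (m-1)·(!(m-1) + !(m-2)): !0..!13 = 1, 0, 1, 2, 9, 44, 265, 1854, 14833, 133496, 1334961, 14684570, 176214841, 2290792932). Σ_{j=2}^{15} C(15,j)·!(15-j) = C(15,2)·!13 + C(15,3)·!12 + C(15,4)·!11 + C(15,5)·!10 + C(15,6)·!9 + C(15,7)·!8 + C(15,8)·!7 + C(15,9)·!6 + C(15,10)·!5 + C(15,11)·!4 + C(15,12)·!3 + C(15,13)·!2 + C(15,14)·!1 + C(15,15)·!0 = 105·2290792932 + 455·176214841 + 1365·14684570 + 3003·1334961 + 5005·133496 + 6435·14833 + 6435·1854 + 5005·265 + 3003·44 + 1365·9 + 455·2 + 105·1 + 15·0 + 1·1 = 345541336531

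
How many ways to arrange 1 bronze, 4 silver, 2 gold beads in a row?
7! / (1! × 4! × 2!) = 105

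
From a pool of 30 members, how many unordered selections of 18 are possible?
C(30,18) = 30!/(18!×12!) = 86493225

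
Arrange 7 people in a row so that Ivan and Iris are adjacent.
Treat as block: (7-1)! × 2! = 720 × 2 = 1440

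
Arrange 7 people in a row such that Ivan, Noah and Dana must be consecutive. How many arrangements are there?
Treat the 3 as one block: (7-3+1)! × 3! = 120 × 6 = 720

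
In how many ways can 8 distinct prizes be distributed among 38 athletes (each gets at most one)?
P(38,8) = 38!/(38-8)! = 1971788797440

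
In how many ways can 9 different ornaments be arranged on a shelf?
9! = 362880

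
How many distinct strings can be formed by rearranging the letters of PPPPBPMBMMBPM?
13! / (6! × 3! × 4!) = 60060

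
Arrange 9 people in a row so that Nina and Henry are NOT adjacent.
Total - adjacent = 9! - (9-1)!×2 = 362880 - 80640 = 282240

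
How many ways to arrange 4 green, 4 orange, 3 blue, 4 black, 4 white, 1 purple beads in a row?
20! / (4! × 4! × 3! × 4! × 4! × 1!) = 1222160940000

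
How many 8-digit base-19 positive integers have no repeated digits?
First digit: 18 choices (nonzero). Then descending: 18 × 18 × 17 × 16 × 15 × 14 × 13 × 12 = 2887073280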